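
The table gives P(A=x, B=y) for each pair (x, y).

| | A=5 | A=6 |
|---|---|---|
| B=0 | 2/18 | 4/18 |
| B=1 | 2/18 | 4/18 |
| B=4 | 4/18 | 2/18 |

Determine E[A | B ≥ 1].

11/2

P(B ≥ 1) = 2/3.
Summing A·P(A=x,B=y) over the conditioning event gives 11/3.
E[A | B ≥ 1] = (11/3) / (2/3) = 11/2.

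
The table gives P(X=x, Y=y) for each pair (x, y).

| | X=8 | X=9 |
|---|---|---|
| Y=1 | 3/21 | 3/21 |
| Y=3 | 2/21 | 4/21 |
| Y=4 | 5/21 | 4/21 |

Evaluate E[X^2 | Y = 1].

P(Y = 1) = 2/7.
Σ X^2·P over the event = 64·(3/21) + 81·(3/21) = 145/7.
E[X^2 | Y = 1] = (145/7) / (2/7) = 145/2.

145/2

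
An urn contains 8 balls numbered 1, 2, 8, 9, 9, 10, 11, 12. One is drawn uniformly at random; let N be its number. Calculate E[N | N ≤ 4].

3/2

P(N ≤ 4) = 1/4.
Σ over the event: 1·1/8 + 2·1/8 = 3/8.
E[N | N ≤ 4] = (3/8) / (1/4) = 3/2.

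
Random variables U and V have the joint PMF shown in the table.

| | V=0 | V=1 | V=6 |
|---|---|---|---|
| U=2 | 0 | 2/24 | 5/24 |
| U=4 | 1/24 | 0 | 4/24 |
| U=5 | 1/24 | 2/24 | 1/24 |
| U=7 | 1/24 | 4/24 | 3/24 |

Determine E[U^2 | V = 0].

P(V = 0) = 1/8.
Σ U^2·P over the event = 16·(1/24) + 25·(1/24) + 49·(1/24) = 15/4.
E[U^2 | V = 0] = (15/4) / (1/8) = 30.

30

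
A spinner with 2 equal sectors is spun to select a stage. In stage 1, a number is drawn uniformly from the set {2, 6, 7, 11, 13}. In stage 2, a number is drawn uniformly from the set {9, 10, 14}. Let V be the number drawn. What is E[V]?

E[V | stage 1] = (2+6+7+11+13)/5 = 39/5.
E[V | stage 2] = (9+10+14)/3 = 11.
E[V] = (1/2)·(39/5) + (1/2)·(11) = 47/5.

47/5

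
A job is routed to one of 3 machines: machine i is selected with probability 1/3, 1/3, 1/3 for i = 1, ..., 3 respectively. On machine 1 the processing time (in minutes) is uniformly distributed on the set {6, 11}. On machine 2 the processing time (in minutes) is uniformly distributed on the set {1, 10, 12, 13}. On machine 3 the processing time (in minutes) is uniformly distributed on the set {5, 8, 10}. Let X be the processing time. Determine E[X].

E[X | machine 1] = (6+11)/2 = 17/2.
E[X | machine 2] = (1+10+12+13)/4 = 9.
E[X | machine 3] = (5+8+10)/3 = 23/3.
E[X] = (1/3)·(17/2) + (1/3)·(9) + (1/3)·(23/3) = 151/18.

151/18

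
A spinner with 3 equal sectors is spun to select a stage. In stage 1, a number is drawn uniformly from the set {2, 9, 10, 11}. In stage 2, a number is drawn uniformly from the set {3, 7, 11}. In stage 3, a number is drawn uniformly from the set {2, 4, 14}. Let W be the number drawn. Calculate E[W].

65/9

E[W | stage 1] = (2+9+10+11)/4 = 8.
E[W | stage 2] = (3+7+11)/3 = 7.
E[W | stage 3] = (2+4+14)/3 = 20/3.
By the law of total expectation,
E[W] = (1/3)·(8) + (1/3)·(7) + (1/3)·(20/3) = 65/9.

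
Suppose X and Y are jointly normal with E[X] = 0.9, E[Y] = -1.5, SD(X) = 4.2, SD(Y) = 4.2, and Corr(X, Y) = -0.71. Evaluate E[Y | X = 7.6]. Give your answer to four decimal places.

-6.2570

E[Y | X=x] = μ_Y + ρ(σ_Y/σ_X)(x − μ_X) for jointly normal variables.
E[Y | X=7.6] = -1.5 + (-0.71)·(4.2/4.2)·(7.6 − (0.9)) = -1.5 + (-0.71)·(6.7) = -6.2570.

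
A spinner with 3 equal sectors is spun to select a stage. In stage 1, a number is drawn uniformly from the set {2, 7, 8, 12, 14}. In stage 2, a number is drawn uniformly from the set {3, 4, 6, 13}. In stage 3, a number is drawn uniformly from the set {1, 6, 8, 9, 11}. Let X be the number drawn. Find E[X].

221/30

E[X | stage 1] = (2+7+8+12+14)/5 = 43/5.
E[X | stage 2] = (3+4+6+13)/4 = 13/2.
E[X | stage 3] = (1+6+8+9+11)/5 = 7.
By the law of total expectation,
E[X] = (1/3)·(43/5) + (1/3)·(13/2) + (1/3)·(7) = 221/30.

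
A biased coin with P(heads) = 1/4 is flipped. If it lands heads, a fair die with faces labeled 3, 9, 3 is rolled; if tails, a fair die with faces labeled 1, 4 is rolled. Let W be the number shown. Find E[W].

25/8

E[W | heads] = (3+9+3)/3 = 5.
E[W | tails] = (1+4)/2 = 5/2.
By the law of total expectation,
E[W] = (1/4)·(5) + (3/4)·(5/2) = 25/8.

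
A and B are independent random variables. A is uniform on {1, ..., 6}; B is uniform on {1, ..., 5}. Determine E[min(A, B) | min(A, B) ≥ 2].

3

P(min(A, B) ≥ 2) = 2/3.
Summing min(A,B)·P(x,y) over outcomes with min(A, B) ≥ 2 gives 2.
E[min(A, B) | min(A, B) ≥ 2] = (2) / (2/3) = 3.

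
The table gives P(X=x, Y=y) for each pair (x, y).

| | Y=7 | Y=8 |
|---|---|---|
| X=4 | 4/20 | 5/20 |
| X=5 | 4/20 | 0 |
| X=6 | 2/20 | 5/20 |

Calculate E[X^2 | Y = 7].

P(Y = 7) = 1/2.
Summing X^2·P(X=x,Y=y) over the conditioning event gives 59/5.
E[X^2 | Y = 7] = (59/5) / (1/2) = 118/5.

118/5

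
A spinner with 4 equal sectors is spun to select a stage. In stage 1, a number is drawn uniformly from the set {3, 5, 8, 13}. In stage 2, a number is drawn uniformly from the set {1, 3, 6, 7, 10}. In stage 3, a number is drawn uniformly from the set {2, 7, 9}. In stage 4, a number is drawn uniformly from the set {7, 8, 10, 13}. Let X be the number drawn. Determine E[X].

563/80

E[X | stage 1] = (3+5+8+13)/4 = 29/4.
E[X | stage 2] = (1+3+6+7+10)/5 = 27/5.
E[X | stage 3] = (2+7+9)/3 = 6.
E[X | stage 4] = (7+8+10+13)/4 = 19/2.
By the law of total expectation,
E[X] = (1/4)·(29/4) + (1/4)·(27/5) + (1/4)·(6) + (1/4)·(19/2) = 563/80.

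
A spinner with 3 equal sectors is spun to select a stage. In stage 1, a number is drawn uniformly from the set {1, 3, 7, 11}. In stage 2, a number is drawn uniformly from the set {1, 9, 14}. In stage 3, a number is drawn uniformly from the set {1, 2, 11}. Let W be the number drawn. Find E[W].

E[W | stage 1] = (1+3+7+11)/4 = 11/2.
E[W | stage 2] = (1+9+14)/3 = 8.
E[W | stage 3] = (1+2+11)/3 = 14/3.
E[W] = (1/3)·(11/2) + (1/3)·(8) + (1/3)·(14/3) = 109/18.

109/18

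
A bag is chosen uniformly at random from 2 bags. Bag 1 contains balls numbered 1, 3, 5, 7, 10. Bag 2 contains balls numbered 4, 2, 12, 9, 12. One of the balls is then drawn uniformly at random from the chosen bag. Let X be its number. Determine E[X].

13/2

E[X | bag 1] = (1+3+5+7+10)/5 = 26/5.
E[X | bag 2] = (4+2+12+9+12)/5 = 39/5.
By the law of total expectation,
E[X] = (1/2)·(26/5) + (1/2)·(39/5) = 13/2.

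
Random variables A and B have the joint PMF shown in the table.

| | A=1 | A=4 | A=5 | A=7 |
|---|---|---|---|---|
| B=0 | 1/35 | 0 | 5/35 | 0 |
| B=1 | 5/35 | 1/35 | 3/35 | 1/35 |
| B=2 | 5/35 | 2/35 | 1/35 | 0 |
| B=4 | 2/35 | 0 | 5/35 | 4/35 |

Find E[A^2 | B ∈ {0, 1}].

271/16

P(B ∈ {0, 1}) = 16/35.
Σ A^2·P over the event = 1·(1/35) + 1·(5/35) + 16·(1/35) + 25·(5/35) + 25·(3/35) + 49·(1/35) = 271/35.
E[A^2 | B ∈ {0, 1}] = (271/35) / (16/35) = 271/16.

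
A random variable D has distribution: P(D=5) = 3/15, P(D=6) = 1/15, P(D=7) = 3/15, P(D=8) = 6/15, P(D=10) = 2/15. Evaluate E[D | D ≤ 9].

90/13

P(D ≤ 9) = 13/15.
Σ over the event: 5·1/5 + 6·1/15 + 7·1/5 + 8·2/5 = 6.
E[D | D ≤ 9] = (6) / (13/15) = 90/13.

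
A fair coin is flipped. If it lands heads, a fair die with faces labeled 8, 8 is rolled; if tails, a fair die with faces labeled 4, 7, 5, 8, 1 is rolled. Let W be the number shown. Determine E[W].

E[W | heads] = (8+8)/2 = 8.
E[W | tails] = (4+7+5+8+1)/5 = 5.
By the law of total expectation,
E[W] = (1/2)·(8) + (1/2)·(5) = 13/2.

13/2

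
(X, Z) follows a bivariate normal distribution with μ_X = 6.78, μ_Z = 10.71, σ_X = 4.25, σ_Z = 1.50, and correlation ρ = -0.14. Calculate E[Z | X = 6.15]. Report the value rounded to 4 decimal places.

E[Z | X=x] = μ_Z + ρ(σ_Z/σ_X)(x − μ_X) for jointly normal variables.
E[Z | X=6.15] = 10.71 + (-0.14)·(1.50/4.25)·(6.15 − (6.78)) = 10.71 + (-0.049412)·(-0.63) = 10.7411.

10.7411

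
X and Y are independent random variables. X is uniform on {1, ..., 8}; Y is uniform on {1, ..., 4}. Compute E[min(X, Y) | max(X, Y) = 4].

P(max(X, Y) = 4) = 7/32.
Summing min(X,Y)·P(x,y) over outcomes with max(X, Y) = 4 gives 1/2.
E[min(X, Y) | max(X, Y) = 4] = (1/2) / (7/32) = 16/7.

16/7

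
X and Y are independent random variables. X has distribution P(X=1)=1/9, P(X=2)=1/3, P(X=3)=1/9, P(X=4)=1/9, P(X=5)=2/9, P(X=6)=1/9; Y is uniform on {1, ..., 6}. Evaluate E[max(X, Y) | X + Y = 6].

17/4

P(X + Y = 6) = 4/27.
Summing max(X,Y)·P(x,y) over outcomes with X + Y = 6 gives 17/27.
E[max(X, Y) | X + Y = 6] = (17/27) / (4/27) = 17/4.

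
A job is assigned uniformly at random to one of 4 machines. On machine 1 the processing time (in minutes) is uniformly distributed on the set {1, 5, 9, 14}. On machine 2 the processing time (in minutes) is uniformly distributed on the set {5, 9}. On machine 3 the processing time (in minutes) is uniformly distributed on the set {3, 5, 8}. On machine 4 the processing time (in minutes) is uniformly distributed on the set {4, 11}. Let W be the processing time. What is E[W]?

E[W | machine 1] = (1+5+9+14)/4 = 29/4.
E[W | machine 2] = (5+9)/2 = 7.
E[W | machine 3] = (3+5+8)/3 = 16/3.
E[W | machine 4] = (4+11)/2 = 15/2.
E[W] = (1/4)·(29/4) + (1/4)·(7) + (1/4)·(16/3) + (1/4)·(15/2) = 325/48.

325/48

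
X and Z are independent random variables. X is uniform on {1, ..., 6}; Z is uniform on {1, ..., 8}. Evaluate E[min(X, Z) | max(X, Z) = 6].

36/11

P(max(X, Z) = 6) = 11/48.
Summing min(X,Z)·P(x,y) over outcomes with max(X, Z) = 6 gives 3/4.
E[min(X, Z) | max(X, Z) = 6] = (3/4) / (11/48) = 36/11.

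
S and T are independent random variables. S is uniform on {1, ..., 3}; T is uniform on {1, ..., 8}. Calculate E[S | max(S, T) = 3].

P(max(S, T) = 3) = 5/24.
Summing S·P(x,y) over outcomes with max(S, T) = 3 gives 1/2.
E[S | max(S, T) = 3] = (1/2) / (5/24) = 12/5.

12/5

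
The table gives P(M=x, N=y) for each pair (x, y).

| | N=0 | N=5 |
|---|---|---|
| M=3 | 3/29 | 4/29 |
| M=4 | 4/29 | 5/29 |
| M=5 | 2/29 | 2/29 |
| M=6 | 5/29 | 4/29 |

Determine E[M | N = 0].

P(N = 0) = 14/29.
Σ M·P over the event = 3·(3/29) + 4·(4/29) + 5·(2/29) + 6·(5/29) = 65/29.
E[M | N = 0] = (65/29) / (14/29) = 65/14.

65/14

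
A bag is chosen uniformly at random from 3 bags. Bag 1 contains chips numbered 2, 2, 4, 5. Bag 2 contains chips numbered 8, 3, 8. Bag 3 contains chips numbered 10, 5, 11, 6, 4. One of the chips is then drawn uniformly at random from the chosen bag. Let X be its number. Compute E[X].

1007/180

E[X | bag 1] = (2+2+4+5)/4 = 13/4.
E[X | bag 2] = (8+3+8)/3 = 19/3.
E[X | bag 3] = (10+5+11+6+4)/5 = 36/5.
By the law of total expectation,
E[X] = (1/3)·(13/4) + (1/3)·(19/3) + (1/3)·(36/5) = 1007/180.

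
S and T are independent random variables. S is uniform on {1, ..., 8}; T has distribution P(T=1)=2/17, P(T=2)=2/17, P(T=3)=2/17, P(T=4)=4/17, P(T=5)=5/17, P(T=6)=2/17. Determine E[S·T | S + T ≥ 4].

233/13

P(S + T ≥ 4) = 65/68.
Summing ST·P(x,y) over outcomes with S + T ≥ 4 gives 1165/68.
E[S·T | S + T ≥ 4] = (1165/68) / (65/68) = 233/13.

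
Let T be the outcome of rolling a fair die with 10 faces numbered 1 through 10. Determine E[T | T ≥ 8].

9

Given T ≥ 8, T is equally likely to be any of {8, 9, 10}.
E[T | T ≥ 8] = (8 + 9 + 10) / 3 = 9.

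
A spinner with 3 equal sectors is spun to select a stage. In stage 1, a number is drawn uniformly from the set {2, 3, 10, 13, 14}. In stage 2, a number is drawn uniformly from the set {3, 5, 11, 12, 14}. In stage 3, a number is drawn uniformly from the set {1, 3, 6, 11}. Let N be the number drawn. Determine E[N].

E[N | stage 1] = (2+3+10+13+14)/5 = 42/5.
E[N | stage 2] = (3+5+11+12+14)/5 = 9.
E[N | stage 3] = (1+3+6+11)/4 = 21/4.
E[N] = (1/3)·(42/5) + (1/3)·(9) + (1/3)·(21/4) = 151/20.

151/20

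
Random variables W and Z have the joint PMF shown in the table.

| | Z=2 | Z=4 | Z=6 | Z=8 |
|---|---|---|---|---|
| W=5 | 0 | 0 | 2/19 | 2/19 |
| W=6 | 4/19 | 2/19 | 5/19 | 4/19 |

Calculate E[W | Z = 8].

17/3

P(Z = 8) = 6/19.
Σ W·P over the event = 5·(2/19) + 6·(4/19) = 34/19.
E[W | Z = 8] = (34/19) / (6/19) = 17/3.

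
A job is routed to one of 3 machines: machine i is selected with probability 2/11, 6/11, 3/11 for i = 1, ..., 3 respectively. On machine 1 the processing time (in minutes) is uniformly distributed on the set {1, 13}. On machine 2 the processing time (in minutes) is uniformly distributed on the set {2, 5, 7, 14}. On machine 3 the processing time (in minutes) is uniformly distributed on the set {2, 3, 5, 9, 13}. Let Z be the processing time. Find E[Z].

E[Z | machine 1] = (1+13)/2 = 7.
E[Z | machine 2] = (2+5+7+14)/4 = 7.
E[Z | machine 3] = (2+3+5+9+13)/5 = 32/5.
E[Z] = (2/11)·(7) + (6/11)·(7) + (3/11)·(32/5) = 376/55.

376/55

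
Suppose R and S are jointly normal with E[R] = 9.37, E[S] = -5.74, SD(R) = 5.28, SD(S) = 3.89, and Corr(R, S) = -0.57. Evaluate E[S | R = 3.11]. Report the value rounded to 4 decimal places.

The regression of S on R has slope ρ·σ_S/σ_R and passes through (μ_R, μ_S).
E[S | R=3.11] = -5.74 + (-0.57)·(3.89/5.28)·(3.11 − (9.37)) = -5.74 + (-0.41994)·(-6.26) = -3.1112.

-3.1112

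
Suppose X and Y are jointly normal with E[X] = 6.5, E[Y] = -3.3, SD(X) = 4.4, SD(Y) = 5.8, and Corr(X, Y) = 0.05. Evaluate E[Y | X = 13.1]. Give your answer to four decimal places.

-2.8650

For a bivariate normal, E[Y | X=x] = μ_Y + ρ·(σ_Y/σ_X)·(x − μ_X).
E[Y | X=13.1] = -3.3 + (0.05)·(5.8/4.4)·(13.1 − (6.5)) = -3.3 + (0.065909)·(6.6) = -2.8650.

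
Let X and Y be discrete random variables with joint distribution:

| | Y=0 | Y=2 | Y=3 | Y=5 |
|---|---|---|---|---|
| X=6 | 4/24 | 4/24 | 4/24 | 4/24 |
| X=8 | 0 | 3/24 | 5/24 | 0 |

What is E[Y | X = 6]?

5/2

P(X = 6) = 2/3.
Σ Y·P over the event = 0·(4/24) + 2·(4/24) + 3·(4/24) + 5·(4/24) = 5/3.
E[Y | X = 6] = (5/3) / (2/3) = 5/2.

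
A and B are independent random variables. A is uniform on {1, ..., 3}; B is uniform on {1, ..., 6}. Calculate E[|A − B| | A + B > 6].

P(A + B > 6) = 1/3.
Summing |A−B|·P(x,y) over outcomes with A + B > 6 gives 1.
E[|A − B| | A + B > 6] = (1) / (1/3) = 3.

3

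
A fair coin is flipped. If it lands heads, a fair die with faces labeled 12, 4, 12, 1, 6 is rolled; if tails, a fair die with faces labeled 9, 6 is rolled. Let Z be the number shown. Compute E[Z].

E[Z | heads] = (12+4+12+1+6)/5 = 7.
E[Z | tails] = (9+6)/2 = 15/2.
E[Z] = (1/2)·(7) + (1/2)·(15/2) = 29/4.

29/4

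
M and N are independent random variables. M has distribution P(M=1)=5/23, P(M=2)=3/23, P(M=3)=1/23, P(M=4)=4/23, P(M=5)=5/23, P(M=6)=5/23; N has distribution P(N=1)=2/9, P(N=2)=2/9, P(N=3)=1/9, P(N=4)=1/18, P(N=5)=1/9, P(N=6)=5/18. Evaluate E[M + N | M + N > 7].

565/58

P(M + N > 7) = 29/69.
Summing (M+N)·P(x,y) over outcomes with M + N > 7 gives 565/138.
E[M + N | M + N > 7] = (565/138) / (29/69) = 565/58.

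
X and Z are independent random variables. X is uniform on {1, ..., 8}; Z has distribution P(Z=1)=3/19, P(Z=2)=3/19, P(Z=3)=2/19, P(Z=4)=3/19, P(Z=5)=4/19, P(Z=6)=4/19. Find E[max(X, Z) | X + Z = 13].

P(X + Z = 13) = 1/19.
Summing max(X,Z)·P(x,y) over outcomes with X + Z = 13 gives 15/38.
E[max(X, Z) | X + Z = 13] = (15/38) / (1/19) = 15/2.

15/2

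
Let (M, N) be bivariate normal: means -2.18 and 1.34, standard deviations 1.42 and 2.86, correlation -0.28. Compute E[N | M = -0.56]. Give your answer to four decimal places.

The regression of N on M has slope ρ·σ_N/σ_M and passes through (μ_M, μ_N).
E[N | M=-0.56] = 1.34 + (-0.28)·(2.86/1.42)·(-0.56 − (-2.18)) = 1.34 + (-0.56394)·(1.62) = 0.4264.

0.4264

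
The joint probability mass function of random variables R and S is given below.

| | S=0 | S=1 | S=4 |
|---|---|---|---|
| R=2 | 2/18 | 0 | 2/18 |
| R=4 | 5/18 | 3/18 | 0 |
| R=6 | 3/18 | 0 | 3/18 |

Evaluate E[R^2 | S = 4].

P(S = 4) = 5/18.
Σ R^2·P over the event = 4·(2/18) + 36·(3/18) = 58/9.
E[R^2 | S = 4] = (58/9) / (5/18) = 116/5.

116/5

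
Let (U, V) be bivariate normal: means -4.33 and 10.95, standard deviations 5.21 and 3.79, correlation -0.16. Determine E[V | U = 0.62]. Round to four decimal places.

10.3739

For a bivariate normal, E[V | U=x] = μ_V + ρ·(σ_V/σ_U)·(x − μ_U).
E[V | U=0.62] = 10.95 + (-0.16)·(3.79/5.21)·(0.62 − (-4.33)) = 10.95 + (-0.11639)·(4.95) = 10.3739.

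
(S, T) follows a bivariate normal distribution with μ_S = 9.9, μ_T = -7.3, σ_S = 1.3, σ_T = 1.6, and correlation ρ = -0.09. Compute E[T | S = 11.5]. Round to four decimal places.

The regression of T on S has slope ρ·σ_T/σ_S and passes through (μ_S, μ_T).
E[T | S=11.5] = -7.3 + (-0.09)·(1.6/1.3)·(11.5 − (9.9)) = -7.3 + (-0.11077)·(1.6) = -7.4772.

-7.4772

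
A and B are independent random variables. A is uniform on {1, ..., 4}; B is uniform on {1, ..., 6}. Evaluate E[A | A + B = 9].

7/2

Outcomes with A + B = 9: (3,6), (4,5), each with probability 1/24.
E[A | A + B = 9] = (3 + 4) / 2 = 7/2.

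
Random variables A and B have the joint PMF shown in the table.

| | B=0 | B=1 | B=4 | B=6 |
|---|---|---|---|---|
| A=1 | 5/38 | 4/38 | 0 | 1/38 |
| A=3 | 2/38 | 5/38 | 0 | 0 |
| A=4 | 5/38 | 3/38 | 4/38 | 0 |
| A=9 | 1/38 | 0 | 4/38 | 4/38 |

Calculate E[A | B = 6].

37/5

P(B = 6) = 5/38.
Summing A·P(A=x,B=y) over the conditioning event gives 37/38.
E[A | B = 6] = (37/38) / (5/38) = 37/5.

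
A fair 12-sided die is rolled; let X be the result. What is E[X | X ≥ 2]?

Given X ≥ 2, X is equally likely to be any of {2, 3, 4, 5, 6, 7, 8, 9, 10, 11, 12}.
E[X | X ≥ 2] = (2 + 3 + 4 + 5 + 6 + 7 + 8 + 9 + 10 + 11 + 12) / 11 = 7.

7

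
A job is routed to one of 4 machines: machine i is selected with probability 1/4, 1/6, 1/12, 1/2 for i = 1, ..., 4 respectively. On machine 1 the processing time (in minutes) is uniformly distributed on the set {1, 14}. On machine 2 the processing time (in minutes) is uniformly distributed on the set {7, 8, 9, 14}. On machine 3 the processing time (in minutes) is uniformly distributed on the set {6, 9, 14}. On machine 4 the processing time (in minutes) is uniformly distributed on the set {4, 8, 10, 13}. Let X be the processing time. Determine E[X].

311/36

E[X | machine 1] = (1+14)/2 = 15/2.
E[X | machine 2] = (7+8+9+14)/4 = 19/2.
E[X | machine 3] = (6+9+14)/3 = 29/3.
E[X | machine 4] = (4+8+10+13)/4 = 35/4.
E[X] = (1/4)·(15/2) + (1/6)·(19/2) + (1/12)·(29/3) + (1/2)·(35/4) = 311/36.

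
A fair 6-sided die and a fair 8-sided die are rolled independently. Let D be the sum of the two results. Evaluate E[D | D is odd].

P(D is odd) = 1/2.
Σ over the event: 3·1/24 + 5·1/12 + 7·1/8 + 9·1/8 + 11·1/12 + 13·1/24 = 4.
E[D | D is odd] = (4) / (1/2) = 8.

8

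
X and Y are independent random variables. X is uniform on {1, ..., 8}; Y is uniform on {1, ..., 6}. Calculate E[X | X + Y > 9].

20/3

P(X + Y > 9) = 5/16.
Summing X·P(x,y) over outcomes with X + Y > 9 gives 25/12.
E[X | X + Y > 9] = (25/12) / (5/16) = 20/3.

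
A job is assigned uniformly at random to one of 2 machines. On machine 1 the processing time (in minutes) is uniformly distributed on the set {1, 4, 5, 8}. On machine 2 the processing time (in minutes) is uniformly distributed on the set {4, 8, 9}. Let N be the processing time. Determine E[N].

23/4

E[N | machine 1] = (1+4+5+8)/4 = 9/2.
E[N | machine 2] = (4+8+9)/3 = 7.
E[N] = (1/2)·(9/2) + (1/2)·(7) = 23/4.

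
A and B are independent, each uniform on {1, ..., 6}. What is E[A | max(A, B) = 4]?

22/7

Outcomes with max(A, B) = 4: (1,4), (2,4), (3,4), (4,1), (4,2), (4,3), (4,4), each with probability 1/36.
E[A | max(A, B) = 4] = (1 + 2 + 3 + 4 + 4 + 4 + 4) / 7 = 22/7.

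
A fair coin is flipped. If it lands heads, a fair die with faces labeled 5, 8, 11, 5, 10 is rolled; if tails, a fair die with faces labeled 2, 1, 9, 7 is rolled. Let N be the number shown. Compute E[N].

E[N | heads] = (5+8+11+5+10)/5 = 39/5.
E[N | tails] = (2+1+9+7)/4 = 19/4.
By the law of total expectation,
E[N] = (1/2)·(39/5) + (1/2)·(19/4) = 251/40.

251/40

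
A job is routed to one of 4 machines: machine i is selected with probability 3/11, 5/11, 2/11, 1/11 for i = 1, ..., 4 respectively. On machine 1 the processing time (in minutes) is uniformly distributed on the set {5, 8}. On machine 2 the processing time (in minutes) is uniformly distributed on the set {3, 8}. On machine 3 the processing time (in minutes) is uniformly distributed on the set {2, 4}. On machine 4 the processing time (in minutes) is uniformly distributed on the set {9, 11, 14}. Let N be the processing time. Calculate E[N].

193/33

E[N | machine 1] = (5+8)/2 = 13/2.
E[N | machine 2] = (3+8)/2 = 11/2.
E[N | machine 3] = (2+4)/2 = 3.
E[N | machine 4] = (9+11+14)/3 = 34/3.
By the law of total expectation,
E[N] = (3/11)·(13/2) + (5/11)·(11/2) + (2/11)·(3) + (1/11)·(34/3) = 193/33.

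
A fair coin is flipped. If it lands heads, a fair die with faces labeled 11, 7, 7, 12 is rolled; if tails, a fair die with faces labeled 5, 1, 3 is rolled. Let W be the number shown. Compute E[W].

E[W | heads] = (11+7+7+12)/4 = 37/4.
E[W | tails] = (5+1+3)/3 = 3.
E[W] = (1/2)·(37/4) + (1/2)·(3) = 49/8.

49/8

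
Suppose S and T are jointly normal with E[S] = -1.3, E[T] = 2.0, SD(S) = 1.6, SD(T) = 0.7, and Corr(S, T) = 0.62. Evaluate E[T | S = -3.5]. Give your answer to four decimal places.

E[T | S=x] = μ_T + ρ(σ_T/σ_S)(x − μ_S) for jointly normal variables.
E[T | S=-3.5] = 2.0 + (0.62)·(0.7/1.6)·(-3.5 − (-1.3)) = 2.0 + (0.27125)·(-2.2) = 1.4033.

1.4033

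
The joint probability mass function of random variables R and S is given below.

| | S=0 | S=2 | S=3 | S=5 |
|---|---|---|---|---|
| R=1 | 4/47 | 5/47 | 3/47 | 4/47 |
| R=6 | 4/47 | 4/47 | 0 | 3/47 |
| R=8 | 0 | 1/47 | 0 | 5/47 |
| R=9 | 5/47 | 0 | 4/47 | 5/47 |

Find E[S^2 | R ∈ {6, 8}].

220/17

P(R ∈ {6, 8}) = 17/47.
Σ S^2·P over the event = 0·(4/47) + 4·(4/47) + 25·(3/47) + 4·(1/47) + 25·(5/47) = 220/47.
E[S^2 | R ∈ {6, 8}] = (220/47) / (17/47) = 220/17.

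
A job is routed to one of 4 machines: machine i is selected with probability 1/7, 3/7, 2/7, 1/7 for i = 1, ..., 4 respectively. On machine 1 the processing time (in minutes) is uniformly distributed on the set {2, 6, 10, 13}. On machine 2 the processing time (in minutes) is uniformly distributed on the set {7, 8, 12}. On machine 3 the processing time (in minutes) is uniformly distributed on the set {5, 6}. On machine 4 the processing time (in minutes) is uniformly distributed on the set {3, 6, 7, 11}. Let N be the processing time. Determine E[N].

15/2

E[N | machine 1] = (2+6+10+13)/4 = 31/4.
E[N | machine 2] = (7+8+12)/3 = 9.
E[N | machine 3] = (5+6)/2 = 11/2.
E[N | machine 4] = (3+6+7+11)/4 = 27/4.
E[N] = (1/7)·(31/4) + (3/7)·(9) + (2/7)·(11/2) + (1/7)·(27/4) = 15/2.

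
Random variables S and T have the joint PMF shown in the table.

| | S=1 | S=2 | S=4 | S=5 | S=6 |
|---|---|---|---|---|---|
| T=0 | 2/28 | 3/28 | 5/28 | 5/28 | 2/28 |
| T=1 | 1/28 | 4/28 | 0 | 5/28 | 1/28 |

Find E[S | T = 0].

P(T = 0) = 17/28.
Σ S·P over the event = 1·(2/28) + 2·(3/28) + 4·(5/28) + 5·(5/28) + 6·(2/28) = 65/28.
E[S | T = 0] = (65/28) / (17/28) = 65/17.

65/17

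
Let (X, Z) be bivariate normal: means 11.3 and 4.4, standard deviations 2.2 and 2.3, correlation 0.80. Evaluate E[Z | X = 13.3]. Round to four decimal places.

The regression of Z on X has slope ρ·σ_Z/σ_X and passes through (μ_X, μ_Z).
E[Z | X=13.3] = 4.4 + (0.80)·(2.3/2.2)·(13.3 − (11.3)) = 4.4 + (0.83636)·(2) = 6.0727.

6.0727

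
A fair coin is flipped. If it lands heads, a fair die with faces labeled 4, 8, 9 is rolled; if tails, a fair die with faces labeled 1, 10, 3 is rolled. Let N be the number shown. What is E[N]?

35/6

E[N | heads] = (4+8+9)/3 = 7.
E[N | tails] = (1+10+3)/3 = 14/3.
By the law of total expectation,
E[N] = (1/2)·(7) + (1/2)·(14/3) = 35/6.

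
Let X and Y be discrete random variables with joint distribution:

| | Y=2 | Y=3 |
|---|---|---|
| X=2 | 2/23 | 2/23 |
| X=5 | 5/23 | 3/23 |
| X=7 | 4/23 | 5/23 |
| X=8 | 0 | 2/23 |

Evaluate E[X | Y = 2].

57/11

P(Y = 2) = 11/23.
Σ X·P over the event = 2·(2/23) + 5·(5/23) + 7·(4/23) = 57/23.
E[X | Y = 2] = (57/23) / (11/23) = 57/11.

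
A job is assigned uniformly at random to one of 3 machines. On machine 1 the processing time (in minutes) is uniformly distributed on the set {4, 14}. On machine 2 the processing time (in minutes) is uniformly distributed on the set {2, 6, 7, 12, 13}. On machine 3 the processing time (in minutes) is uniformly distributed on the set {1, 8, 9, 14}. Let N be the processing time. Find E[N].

25/3

E[N | machine 1] = (4+14)/2 = 9.
E[N | machine 2] = (2+6+7+12+13)/5 = 8.
E[N | machine 3] = (1+8+9+14)/4 = 8.
By the law of total expectation,
E[N] = (1/3)·(9) + (1/3)·(8) + (1/3)·(8) = 25/3.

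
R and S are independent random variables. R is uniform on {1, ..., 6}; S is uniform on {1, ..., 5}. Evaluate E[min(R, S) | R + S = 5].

3/2

Outcomes with R + S = 5: (1,4), (2,3), (3,2), (4,1), each with probability 1/30.
E[min(R, S) | R + S = 5] = (1 + 2 + 2 + 1) / 4 = 3/2.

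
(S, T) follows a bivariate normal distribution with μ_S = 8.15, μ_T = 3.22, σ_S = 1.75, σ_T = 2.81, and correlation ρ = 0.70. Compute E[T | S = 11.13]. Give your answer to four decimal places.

6.5695

For a bivariate normal, E[T | S=x] = μ_T + ρ·(σ_T/σ_S)·(x − μ_S).
E[T | S=11.13] = 3.22 + (0.70)·(2.81/1.75)·(11.13 − (8.15)) = 3.22 + (1.124)·(2.98) = 6.5695.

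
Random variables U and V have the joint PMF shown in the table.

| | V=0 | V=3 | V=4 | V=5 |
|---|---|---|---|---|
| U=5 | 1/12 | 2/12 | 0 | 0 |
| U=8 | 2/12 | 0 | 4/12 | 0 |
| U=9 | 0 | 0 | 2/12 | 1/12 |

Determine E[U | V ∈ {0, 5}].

15/2

P(V ∈ {0, 5}) = 1/3.
Σ U·P over the event = 5·(1/12) + 8·(2/12) + 9·(1/12) = 5/2.
E[U | V ∈ {0, 5}] = (5/2) / (1/3) = 15/2.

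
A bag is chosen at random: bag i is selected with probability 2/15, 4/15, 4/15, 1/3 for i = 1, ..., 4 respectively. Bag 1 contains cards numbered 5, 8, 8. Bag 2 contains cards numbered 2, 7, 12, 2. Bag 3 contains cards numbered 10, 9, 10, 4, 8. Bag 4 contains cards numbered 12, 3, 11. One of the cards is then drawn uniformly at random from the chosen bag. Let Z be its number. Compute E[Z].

E[Z | bag 1] = (5+8+8)/3 = 7.
E[Z | bag 2] = (2+7+12+2)/4 = 23/4.
E[Z | bag 3] = (10+9+10+4+8)/5 = 41/5.
E[Z | bag 4] = (12+3+11)/3 = 26/3.
E[Z] = (2/15)·(7) + (4/15)·(23/4) + (4/15)·(41/5) + (1/3)·(26/3) = 1697/225.

1697/225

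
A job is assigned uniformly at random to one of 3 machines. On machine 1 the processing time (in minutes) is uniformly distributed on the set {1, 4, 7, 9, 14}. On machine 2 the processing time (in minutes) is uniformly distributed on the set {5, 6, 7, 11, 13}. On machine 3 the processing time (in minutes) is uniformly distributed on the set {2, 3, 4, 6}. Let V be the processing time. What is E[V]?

383/60

E[V | machine 1] = (1+4+7+9+14)/5 = 7.
E[V | machine 2] = (5+6+7+11+13)/5 = 42/5.
E[V | machine 3] = (2+3+4+6)/4 = 15/4.
E[V] = (1/3)·(7) + (1/3)·(42/5) + (1/3)·(15/4) = 383/60.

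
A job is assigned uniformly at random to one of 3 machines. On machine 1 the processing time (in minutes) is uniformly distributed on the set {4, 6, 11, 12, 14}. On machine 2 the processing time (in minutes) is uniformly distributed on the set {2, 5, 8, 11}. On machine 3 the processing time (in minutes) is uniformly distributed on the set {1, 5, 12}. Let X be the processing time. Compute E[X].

73/10

E[X | machine 1] = (4+6+11+12+14)/5 = 47/5.
E[X | machine 2] = (2+5+8+11)/4 = 13/2.
E[X | machine 3] = (1+5+12)/3 = 6.
E[X] = (1/3)·(47/5) + (1/3)·(13/2) + (1/3)·(6) = 73/10.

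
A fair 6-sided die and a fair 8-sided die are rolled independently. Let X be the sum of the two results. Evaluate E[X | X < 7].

14/3

P(X < 7) = 5/16.
Σ over the event: 2·1/48 + 3·1/24 + 4·1/16 + 5·1/12 + 6·5/48 = 35/24.
E[X | X < 7] = (35/24) / (5/16) = 14/3.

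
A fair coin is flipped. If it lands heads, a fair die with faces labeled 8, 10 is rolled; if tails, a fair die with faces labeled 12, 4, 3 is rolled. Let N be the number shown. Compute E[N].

E[N | heads] = (8+10)/2 = 9.
E[N | tails] = (12+4+3)/3 = 19/3.
By the law of total expectation,
E[N] = (1/2)·(9) + (1/2)·(19/3) = 23/3.

23/3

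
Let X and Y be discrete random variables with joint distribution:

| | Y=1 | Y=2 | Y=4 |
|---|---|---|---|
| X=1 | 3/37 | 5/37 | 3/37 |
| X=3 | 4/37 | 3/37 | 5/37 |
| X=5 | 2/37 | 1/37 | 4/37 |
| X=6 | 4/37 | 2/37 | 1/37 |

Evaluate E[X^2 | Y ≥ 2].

P(Y ≥ 2) = 24/37.
Σ X^2·P over the event = 1·(5/37) + 1·(3/37) + 9·(3/37) + 9·(5/37) + 25·(1/37) + 25·(4/37) + 36·(2/37) + 36·(1/37) = 313/37.
E[X^2 | Y ≥ 2] = (313/37) / (24/37) = 313/24.

313/24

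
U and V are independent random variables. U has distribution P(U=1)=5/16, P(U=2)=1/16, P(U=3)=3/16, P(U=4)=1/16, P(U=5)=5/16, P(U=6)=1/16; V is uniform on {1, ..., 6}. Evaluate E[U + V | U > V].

P(U > V) = 35/96.
Summing (U+V)·P(x,y) over outcomes with U > V gives 81/32.
E[U + V | U > V] = (81/32) / (35/96) = 243/35.

243/35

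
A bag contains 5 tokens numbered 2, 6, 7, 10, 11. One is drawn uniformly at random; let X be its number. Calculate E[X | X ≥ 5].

P(X ≥ 5) = 4/5.
Σ over the event: 6·1/5 + 7·1/5 + 10·1/5 + 11·1/5 = 34/5.
E[X | X ≥ 5] = (34/5) / (4/5) = 17/2.

17/2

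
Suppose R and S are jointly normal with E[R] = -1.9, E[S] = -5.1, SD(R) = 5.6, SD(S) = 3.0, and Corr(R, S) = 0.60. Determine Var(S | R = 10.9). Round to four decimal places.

5.7600

The conditional variance in a bivariate normal is σ_S²(1 − ρ²), independent of x.
Var(S | R=10.9) = (3.0)²·(1 − (0.60)²) = 9·0.64 = 5.7600.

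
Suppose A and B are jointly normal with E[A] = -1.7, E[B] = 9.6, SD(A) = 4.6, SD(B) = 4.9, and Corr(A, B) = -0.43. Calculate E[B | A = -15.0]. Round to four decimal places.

15.6920

E[B | A=x] = μ_B + ρ(σ_B/σ_A)(x − μ_A) for jointly normal variables.
E[B | A=-15.0] = 9.6 + (-0.43)·(4.9/4.6)·(-15.0 − (-1.7)) = 9.6 + (-0.458043)·(-13.3) = 15.6920.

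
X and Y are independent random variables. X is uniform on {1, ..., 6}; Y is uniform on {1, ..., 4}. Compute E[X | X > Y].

32/7

P(X > Y) = 7/12.
Summing X·P(x,y) over outcomes with X > Y gives 8/3.
E[X | X > Y] = (8/3) / (7/12) = 32/7.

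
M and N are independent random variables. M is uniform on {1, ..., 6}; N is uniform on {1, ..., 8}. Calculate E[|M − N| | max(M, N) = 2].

Outcomes with max(M, N) = 2: (1,2), (2,1), (2,2), each with probability 1/48.
E[|M − N| | max(M, N) = 2] = (1 + 1 + 0) / 3 = 2/3.

2/3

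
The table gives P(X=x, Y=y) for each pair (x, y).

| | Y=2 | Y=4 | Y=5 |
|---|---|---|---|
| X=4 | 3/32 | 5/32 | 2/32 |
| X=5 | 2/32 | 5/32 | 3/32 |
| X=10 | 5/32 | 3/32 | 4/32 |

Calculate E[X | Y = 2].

36/5

P(Y = 2) = 5/16.
Σ X·P over the event = 4·(3/32) + 5·(2/32) + 10·(5/32) = 9/4.
E[X | Y = 2] = (9/4) / (5/16) = 36/5.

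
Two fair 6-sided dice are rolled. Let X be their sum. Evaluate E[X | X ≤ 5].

4

P(X ≤ 5) = 5/18.
Σ over the event: 2·1/36 + 3·1/18 + 4·1/12 + 5·1/9 = 10/9.
E[X | X ≤ 5] = (10/9) / (5/18) = 4.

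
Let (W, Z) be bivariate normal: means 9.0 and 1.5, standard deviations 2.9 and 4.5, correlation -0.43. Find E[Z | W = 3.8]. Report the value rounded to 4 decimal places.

4.9697

E[Z | W=x] = μ_Z + ρ(σ_Z/σ_W)(x − μ_W) for jointly normal variables.
E[Z | W=3.8] = 1.5 + (-0.43)·(4.5/2.9)·(3.8 − (9.0)) = 1.5 + (-0.667241)·(-5.2) = 4.9697.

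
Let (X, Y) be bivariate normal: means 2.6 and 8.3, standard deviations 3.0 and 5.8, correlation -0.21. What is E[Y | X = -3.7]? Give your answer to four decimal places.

The regression of Y on X has slope ρ·σ_Y/σ_X and passes through (μ_X, μ_Y).
E[Y | X=-3.7] = 8.3 + (-0.21)·(5.8/3.0)·(-3.7 − (2.6)) = 8.3 + (-0.406)·(-6.3) = 10.8578.

10.8578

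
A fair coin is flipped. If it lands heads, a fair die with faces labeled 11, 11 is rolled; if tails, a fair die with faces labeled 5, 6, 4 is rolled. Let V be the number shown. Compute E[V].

E[V | heads] = (11+11)/2 = 11.
E[V | tails] = (5+6+4)/3 = 5.
E[V] = (1/2)·(11) + (1/2)·(5) = 8.

8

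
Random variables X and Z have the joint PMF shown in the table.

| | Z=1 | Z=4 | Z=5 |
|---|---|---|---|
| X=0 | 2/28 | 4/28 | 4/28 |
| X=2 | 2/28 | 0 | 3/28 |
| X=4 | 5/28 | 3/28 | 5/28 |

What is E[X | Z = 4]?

P(Z = 4) = 1/4.
Σ X·P over the event = 0·(4/28) + 4·(3/28) = 3/7.
E[X | Z = 4] = (3/7) / (1/4) = 12/7.

12/7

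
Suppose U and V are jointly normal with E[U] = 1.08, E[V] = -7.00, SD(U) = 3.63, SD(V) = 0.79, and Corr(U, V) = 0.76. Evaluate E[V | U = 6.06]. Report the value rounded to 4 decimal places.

-6.1763

The regression of V on U has slope ρ·σ_V/σ_U and passes through (μ_U, μ_V).
E[V | U=6.06] = -7.00 + (0.76)·(0.79/3.63)·(6.06 − (1.08)) = -7.00 + (0.1654)·(4.98) = -6.1763.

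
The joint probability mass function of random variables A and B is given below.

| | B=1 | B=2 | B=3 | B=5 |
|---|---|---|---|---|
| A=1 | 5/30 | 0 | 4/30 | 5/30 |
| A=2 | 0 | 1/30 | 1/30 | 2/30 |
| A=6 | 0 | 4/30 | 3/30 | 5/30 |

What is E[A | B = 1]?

P(B = 1) = 1/6.
Σ A·P over the event = 1·(5/30) = 1/6.
E[A | B = 1] = (1/6) / (1/6) = 1.

1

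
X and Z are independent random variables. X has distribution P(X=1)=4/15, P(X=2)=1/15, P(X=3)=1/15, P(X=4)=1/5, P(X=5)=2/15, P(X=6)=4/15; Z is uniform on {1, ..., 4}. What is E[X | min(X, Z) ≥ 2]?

P(min(X, Z) ≥ 2) = 11/20.
Summing X·P(x,y) over outcomes with min(X, Z) ≥ 2 gives 51/20.
E[X | min(X, Z) ≥ 2] = (51/20) / (11/20) = 51/11.

51/11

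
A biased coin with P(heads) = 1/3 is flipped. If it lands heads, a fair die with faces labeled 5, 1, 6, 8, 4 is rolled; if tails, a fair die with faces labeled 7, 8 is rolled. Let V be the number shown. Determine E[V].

33/5

E[V | heads] = (5+1+6+8+4)/5 = 24/5.
E[V | tails] = (7+8)/2 = 15/2.
E[V] = (1/3)·(24/5) + (2/3)·(15/2) = 33/5.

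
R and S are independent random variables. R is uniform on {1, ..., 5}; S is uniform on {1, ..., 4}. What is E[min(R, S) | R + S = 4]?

Outcomes with R + S = 4: (1,3), (2,2), (3,1), each with probability 1/20.
E[min(R, S) | R + S = 4] = (1 + 2 + 1) / 3 = 4/3.

4/3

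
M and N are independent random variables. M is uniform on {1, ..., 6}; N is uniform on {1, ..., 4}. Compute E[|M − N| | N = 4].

Outcomes with N = 4: (1,4), (2,4), (3,4), (4,4), (5,4), (6,4), each with probability 1/24.
E[|M − N| | N = 4] = (3 + 2 + 1 + 0 + 1 + 2) / 6 = 3/2.

3/2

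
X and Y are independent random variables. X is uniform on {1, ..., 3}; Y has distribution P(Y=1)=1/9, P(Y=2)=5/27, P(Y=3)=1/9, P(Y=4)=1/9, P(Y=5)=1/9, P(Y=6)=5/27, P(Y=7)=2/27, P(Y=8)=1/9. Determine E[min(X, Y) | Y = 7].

2

P(Y = 7) = 2/27.
Summing min(X,Y)·P(x,y) over outcomes with Y = 7 gives 4/27.
E[min(X, Y) | Y = 7] = (4/27) / (2/27) = 2.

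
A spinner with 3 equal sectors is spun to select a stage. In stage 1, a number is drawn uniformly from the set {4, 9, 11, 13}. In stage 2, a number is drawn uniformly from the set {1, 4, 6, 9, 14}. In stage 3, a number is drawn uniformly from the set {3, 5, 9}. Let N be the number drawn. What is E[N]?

E[N | stage 1] = (4+9+11+13)/4 = 37/4.
E[N | stage 2] = (1+4+6+9+14)/5 = 34/5.
E[N | stage 3] = (3+5+9)/3 = 17/3.
By the law of total expectation,
E[N] = (1/3)·(37/4) + (1/3)·(34/5) + (1/3)·(17/3) = 1303/180.

1303/180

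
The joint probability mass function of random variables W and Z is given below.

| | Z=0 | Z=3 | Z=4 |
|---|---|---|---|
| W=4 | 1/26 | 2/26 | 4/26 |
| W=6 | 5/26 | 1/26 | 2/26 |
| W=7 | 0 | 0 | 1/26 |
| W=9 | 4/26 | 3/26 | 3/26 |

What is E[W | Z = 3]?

P(Z = 3) = 3/13.
Σ W·P over the event = 4·(2/26) + 6·(1/26) + 9·(3/26) = 41/26.
E[W | Z = 3] = (41/26) / (3/13) = 41/6.

41/6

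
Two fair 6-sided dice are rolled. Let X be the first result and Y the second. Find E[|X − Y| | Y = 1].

P(Y = 1) = 1/6.
Summing |X−Y|·P(x,y) over outcomes with Y = 1 gives 5/12.
E[|X − Y| | Y = 1] = (5/12) / (1/6) = 5/2.

5/2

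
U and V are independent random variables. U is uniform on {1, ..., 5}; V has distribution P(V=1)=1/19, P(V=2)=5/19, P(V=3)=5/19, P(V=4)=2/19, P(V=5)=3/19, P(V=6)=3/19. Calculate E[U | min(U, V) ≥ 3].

4

P(min(U, V) ≥ 3) = 39/95.
Summing U·P(x,y) over outcomes with min(U, V) ≥ 3 gives 156/95.
E[U | min(U, V) ≥ 3] = (156/95) / (39/95) = 4.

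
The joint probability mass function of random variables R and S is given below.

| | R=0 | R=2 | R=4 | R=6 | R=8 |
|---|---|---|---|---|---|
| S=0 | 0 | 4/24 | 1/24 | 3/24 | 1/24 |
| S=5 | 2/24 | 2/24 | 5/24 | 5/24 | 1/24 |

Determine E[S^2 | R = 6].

P(R = 6) = 1/3.
Σ S^2·P over the event = 0·(3/24) + 25·(5/24) = 125/24.
E[S^2 | R = 6] = (125/24) / (1/3) = 125/8.

125/8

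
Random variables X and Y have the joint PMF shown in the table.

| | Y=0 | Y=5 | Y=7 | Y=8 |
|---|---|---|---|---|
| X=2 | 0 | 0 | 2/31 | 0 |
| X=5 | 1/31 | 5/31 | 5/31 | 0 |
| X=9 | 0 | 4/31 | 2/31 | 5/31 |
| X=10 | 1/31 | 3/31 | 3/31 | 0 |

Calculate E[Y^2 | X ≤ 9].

493/12

P(X ≤ 9) = 24/31.
Summing Y^2·P(X=x,Y=y) over the conditioning event gives 986/31.
E[Y^2 | X ≤ 9] = (986/31) / (24/31) = 493/12.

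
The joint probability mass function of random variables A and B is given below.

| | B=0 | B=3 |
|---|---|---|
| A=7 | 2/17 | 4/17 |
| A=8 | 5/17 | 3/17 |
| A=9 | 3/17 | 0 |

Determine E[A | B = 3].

P(B = 3) = 7/17.
Σ A·P over the event = 7·(4/17) + 8·(3/17) = 52/17.
E[A | B = 3] = (52/17) / (7/17) = 52/7.

52/7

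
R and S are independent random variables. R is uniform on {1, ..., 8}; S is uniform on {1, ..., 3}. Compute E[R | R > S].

P(R > S) = 3/4.
Summing R·P(x,y) over outcomes with R > S gives 49/12.
E[R | R > S] = (49/12) / (3/4) = 49/9.

49/9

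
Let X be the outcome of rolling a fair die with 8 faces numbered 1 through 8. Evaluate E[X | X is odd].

4

Given X is odd, X is equally likely to be any of {1, 3, 5, 7}.
E[X | X is odd] = (1 + 3 + 5 + 7) / 4 = 4.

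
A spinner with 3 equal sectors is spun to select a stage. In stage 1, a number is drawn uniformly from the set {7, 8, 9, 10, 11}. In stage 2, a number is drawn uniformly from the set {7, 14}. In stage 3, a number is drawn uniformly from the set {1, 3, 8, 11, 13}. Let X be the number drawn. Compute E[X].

89/10

E[X | stage 1] = (7+8+9+10+11)/5 = 9.
E[X | stage 2] = (7+14)/2 = 21/2.
E[X | stage 3] = (1+3+8+11+13)/5 = 36/5.
By the law of total expectation,
E[X] = (1/3)·(9) + (1/3)·(21/2) + (1/3)·(36/5) = 89/10.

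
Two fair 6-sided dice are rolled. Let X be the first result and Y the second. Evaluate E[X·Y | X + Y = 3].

Outcomes with X + Y = 3: (1,2), (2,1), each with probability 1/36.
E[X·Y | X + Y = 3] = (2 + 2) / 2 = 2.

2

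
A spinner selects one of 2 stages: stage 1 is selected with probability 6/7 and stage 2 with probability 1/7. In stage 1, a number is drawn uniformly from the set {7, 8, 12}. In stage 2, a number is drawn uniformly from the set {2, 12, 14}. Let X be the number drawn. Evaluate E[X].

E[X | stage 1] = (7+8+12)/3 = 9.
E[X | stage 2] = (2+12+14)/3 = 28/3.
By the law of total expectation,
E[X] = (6/7)·(9) + (1/7)·(28/3) = 190/21.

190/21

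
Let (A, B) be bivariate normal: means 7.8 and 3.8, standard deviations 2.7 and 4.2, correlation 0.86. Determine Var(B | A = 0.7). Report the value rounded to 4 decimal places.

4.5935

For a bivariate normal, Var(B | A=x) = σ_B²(1 − ρ²).
Var(B | A=0.7) = (4.2)²·(1 − (0.86)²) = 17.64·0.2604 = 4.5935.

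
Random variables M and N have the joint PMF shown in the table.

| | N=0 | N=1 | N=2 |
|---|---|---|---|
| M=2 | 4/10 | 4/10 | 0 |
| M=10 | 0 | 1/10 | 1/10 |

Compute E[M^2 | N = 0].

P(N = 0) = 2/5.
Σ M^2·P over the event = 4·(4/10) = 8/5.
E[M^2 | N = 0] = (8/5) / (2/5) = 4.

4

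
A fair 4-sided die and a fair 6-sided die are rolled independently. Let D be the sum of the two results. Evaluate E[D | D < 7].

32/7

P(D < 7) = 7/12.
Σ over the event: 2·1/24 + 3·1/12 + 4·1/8 + 5·1/6 + 6·1/6 = 8/3.
E[D | D < 7] = (8/3) / (7/12) = 32/7.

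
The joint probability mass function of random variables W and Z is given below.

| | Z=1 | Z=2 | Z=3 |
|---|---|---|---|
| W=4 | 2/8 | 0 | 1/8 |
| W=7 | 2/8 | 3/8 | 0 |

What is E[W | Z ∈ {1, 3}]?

P(Z ∈ {1, 3}) = 5/8.
Σ W·P over the event = 4·(2/8) + 4·(1/8) + 7·(2/8) = 13/4.
E[W | Z ∈ {1, 3}] = (13/4) / (5/8) = 26/5.

26/5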